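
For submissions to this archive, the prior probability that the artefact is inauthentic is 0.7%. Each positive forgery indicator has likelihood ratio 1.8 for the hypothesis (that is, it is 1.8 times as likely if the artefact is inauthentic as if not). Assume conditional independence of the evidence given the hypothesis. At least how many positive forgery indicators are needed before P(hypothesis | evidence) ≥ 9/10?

Prior odds = 0.007/0.993 = 7/993.
Likelihood ratio per positive forgery indicator = 1.8.
Target posterior odds = 0.9/0.1 = 9.
Require 1.8ⁿ ≥ 9 ÷ (7/993) = 8937/7.
1.8¹² ≈1156.83 falls short of 8937/7 but 1.8¹³ ≈2082.3 reaches it, so n = 13.

13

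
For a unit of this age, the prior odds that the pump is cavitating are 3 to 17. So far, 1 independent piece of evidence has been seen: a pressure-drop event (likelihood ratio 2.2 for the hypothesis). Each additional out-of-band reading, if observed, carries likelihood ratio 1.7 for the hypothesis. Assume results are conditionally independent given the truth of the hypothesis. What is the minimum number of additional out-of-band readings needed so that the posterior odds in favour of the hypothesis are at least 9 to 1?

6

Prior odds = 3/17.
Bayes factor of the evidence already in hand = 2.2.
Odds after that evidence = (3/17) × 2.2 = 33/85.
Target odds = 9.
Need 1.7ⁿ ≥ 9 ÷ (33/85) = 255/11.
1.7⁵ = 1419857/100000 falls short of 255/11 but 1.7⁶ = 24137569/1000000 reaches it, so n = 6.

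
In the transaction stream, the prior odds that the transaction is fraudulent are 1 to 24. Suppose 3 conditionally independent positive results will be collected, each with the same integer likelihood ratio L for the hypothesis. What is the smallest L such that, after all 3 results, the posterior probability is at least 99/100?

Prior odds = 1/24.
Target odds = 0.99/0.01 = 99.
Need L³ ≥ 99 ÷ (1/24) = 2376.
13³ = 2197 < 2376 ≤ 2744 = 14³, so L = 14.

14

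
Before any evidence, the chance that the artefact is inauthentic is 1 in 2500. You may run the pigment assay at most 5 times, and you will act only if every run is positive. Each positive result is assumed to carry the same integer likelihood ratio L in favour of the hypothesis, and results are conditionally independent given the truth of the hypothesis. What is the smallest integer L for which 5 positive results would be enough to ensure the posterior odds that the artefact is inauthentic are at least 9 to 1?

8

Prior odds = 0.0004/0.9996 = 1/2499.
Target odds = 9.
Need L⁵ ≥ 9 ÷ (1/2499) = 22491.
7⁵ = 16807 < 22491 ≤ 32768 = 8⁵, so L = 8.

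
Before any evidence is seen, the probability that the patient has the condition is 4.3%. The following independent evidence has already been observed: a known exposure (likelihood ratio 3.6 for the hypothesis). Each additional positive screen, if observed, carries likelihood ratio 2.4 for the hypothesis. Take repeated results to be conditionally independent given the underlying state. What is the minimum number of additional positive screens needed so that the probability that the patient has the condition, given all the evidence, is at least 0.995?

Prior odds = 0.043/0.957 = 43/957.
Bayes factor of the evidence already in hand = 3.6.
Odds after that evidence = (43/957) × 3.6 = 258/1595.
Target odds = 0.995/0.005 = 199.
Need 2.4ⁿ ≥ 199 ÷ (258/1595) = 317405/258.
2.4⁸ = 429981696/390625 falls short of 317405/258 but 2.4⁹ ≈2641.81 reaches it, so n = 9.

9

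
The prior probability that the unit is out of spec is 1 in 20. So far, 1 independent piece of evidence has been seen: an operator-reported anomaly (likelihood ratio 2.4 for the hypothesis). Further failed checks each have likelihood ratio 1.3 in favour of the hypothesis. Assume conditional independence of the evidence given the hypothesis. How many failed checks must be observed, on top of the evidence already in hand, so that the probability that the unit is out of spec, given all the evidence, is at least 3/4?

13

Prior odds = 0.05/0.95 = 1/19.
Bayes factor of the evidence already in hand = 2.4.
Odds after that evidence = (1/19) × 2.4 = 12/95.
Target odds = 0.75/0.25 = 3.
Need 1.3ⁿ ≥ 3 ÷ (12/95) = 23.75.
1.3¹² ≈23.2981 falls short of 23.75 but 1.3¹³ ≈30.2875 reaches it, so n = 13.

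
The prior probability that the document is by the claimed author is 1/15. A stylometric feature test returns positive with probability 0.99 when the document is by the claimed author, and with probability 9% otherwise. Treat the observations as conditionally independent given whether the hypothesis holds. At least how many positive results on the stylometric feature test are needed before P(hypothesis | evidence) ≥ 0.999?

Prior odds = (1/15)/(14/15) = 1/14.
Likelihood ratio of a positive result = 0.99/0.09 = 11.
Target posterior odds = 0.999/0.001 = 999.
Need (1/14) × 11ⁿ ≥ 999, i.e. 11ⁿ ≥ 13986.
11³ = 1331 falls short of 13986 but 11⁴ = 14641 reaches it, so n = 4.

4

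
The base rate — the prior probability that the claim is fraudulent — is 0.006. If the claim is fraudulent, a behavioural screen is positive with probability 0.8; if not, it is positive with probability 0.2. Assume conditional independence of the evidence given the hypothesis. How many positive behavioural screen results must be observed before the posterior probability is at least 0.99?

8

Prior odds = 0.006/0.994 = 3/497.
Likelihood ratio of a positive = 0.8/0.2 = 4.
Target odds: 0.99 ÷ 0.01 = 99.
Require 4ⁿ ≥ 99 ÷ (3/497) = 16401.
4⁷ = 16384 falls short of 16401 but 4⁸ = 65536 reaches it, so n = 8.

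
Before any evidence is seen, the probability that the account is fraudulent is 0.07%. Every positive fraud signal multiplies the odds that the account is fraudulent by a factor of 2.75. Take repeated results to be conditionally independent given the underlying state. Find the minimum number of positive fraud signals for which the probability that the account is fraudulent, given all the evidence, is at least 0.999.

Prior odds: 0.0007 ÷ 0.9993 = 7/9993.
Likelihood ratio per positive fraud signal = 2.75.
Target odds: 0.999 ÷ 0.001 = 999.
Require 2.75ⁿ ≥ 999 ÷ (7/9993) = 9983007/7.
2.75¹⁴ ≈1.41468e+06 falls short of 9983007/7 but 2.75¹⁵ ≈3.89037e+06 reaches it, so n = 15.

15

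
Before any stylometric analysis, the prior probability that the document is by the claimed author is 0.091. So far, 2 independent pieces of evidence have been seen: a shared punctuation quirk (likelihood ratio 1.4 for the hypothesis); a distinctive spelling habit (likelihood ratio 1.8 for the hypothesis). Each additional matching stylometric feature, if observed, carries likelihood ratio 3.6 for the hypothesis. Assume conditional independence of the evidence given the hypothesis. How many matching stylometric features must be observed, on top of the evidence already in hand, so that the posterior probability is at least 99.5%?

6

Prior odds = 0.091/0.909 = 91/909.
Combined Bayes factor of the evidence already in hand = 1.4 × 1.8 = 2.52.
Odds after that evidence = (91/909) × 2.52 = 637/2525.
Target odds = 0.995/0.005 = 199.
Need 3.6ⁿ ≥ 199 ÷ (637/2525) = 502475/637.
3.6⁵ = 604.66176 falls short of 502475/637 but 3.6⁶ = 34012224/15625 reaches it, so n = 6.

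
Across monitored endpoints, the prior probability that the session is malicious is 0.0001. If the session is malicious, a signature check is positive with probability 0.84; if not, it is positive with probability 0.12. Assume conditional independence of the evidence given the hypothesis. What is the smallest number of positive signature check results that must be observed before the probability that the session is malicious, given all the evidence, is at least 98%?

7

Prior odds = 0.0001/0.9999 = 1/9999.
Likelihood ratio of a positive = 0.84/0.12 = 7.
Target posterior odds = 0.98/0.02 = 49.
Need (1/9999) × 7ⁿ ≥ 49, i.e. 7ⁿ ≥ 489951.
7⁶ = 117649 falls short of 489951 but 7⁷ = 823543 reaches it, so n = 7.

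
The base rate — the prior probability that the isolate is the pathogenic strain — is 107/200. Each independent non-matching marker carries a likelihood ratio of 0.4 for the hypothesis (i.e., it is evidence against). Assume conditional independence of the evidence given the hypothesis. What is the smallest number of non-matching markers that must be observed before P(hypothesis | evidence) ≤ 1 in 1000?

Prior odds = 0.535/0.465 = 107/93.
Likelihood ratio per non-matching marker = 0.4.
Target odds: 0.001 ÷ 0.999 = 1/999.
Require 0.4ⁿ ≤ 1/999 ÷ (107/93) = 31/35631.
0.4⁷ = 128/78125 is still above 31/35631 but 0.4⁸ = 256/390625 is at or below it, so n = 8.

8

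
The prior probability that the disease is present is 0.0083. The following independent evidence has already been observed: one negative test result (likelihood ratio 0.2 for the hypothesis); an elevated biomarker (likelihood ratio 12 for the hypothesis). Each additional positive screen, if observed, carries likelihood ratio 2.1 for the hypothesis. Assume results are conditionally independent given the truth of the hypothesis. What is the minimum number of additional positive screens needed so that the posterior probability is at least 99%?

12

Prior odds = 0.0083/0.9917 = 83/9917.
Combined Bayes factor of the evidence already in hand = 0.2 × 12 = 2.4.
Odds after that evidence = (83/9917) × 2.4 = 996/49585.
Target odds = 0.99/0.01 = 99.
Need 2.1ⁿ ≥ 99 ÷ (996/49585) = 1636305/332.
2.1¹¹ ≈3502.78 falls short of 1636305/332 but 2.1¹² ≈7355.83 reaches it, so n = 12.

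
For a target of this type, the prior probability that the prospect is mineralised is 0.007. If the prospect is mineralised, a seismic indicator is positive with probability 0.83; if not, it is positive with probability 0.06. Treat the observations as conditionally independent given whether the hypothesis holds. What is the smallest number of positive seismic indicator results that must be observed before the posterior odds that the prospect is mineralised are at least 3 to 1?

3

Prior odds: 0.007 ÷ 0.993 = 7/993.
Likelihood ratio of a positive = 0.83/0.06 = 83/6.
Target odds = 3.
Require (83/6)ⁿ ≥ 3 ÷ (7/993) = 2979/7.
(83/6)² = 6889/36 falls short of 2979/7 but (83/6)³ = 571787/216 reaches it, so n = 3.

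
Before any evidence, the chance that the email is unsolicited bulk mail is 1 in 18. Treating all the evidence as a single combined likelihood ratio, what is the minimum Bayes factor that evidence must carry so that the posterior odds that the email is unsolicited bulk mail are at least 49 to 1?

833

Prior odds = (1/18)/(17/18) = 1/17.
Target odds = 49.
Required Bayes factor = 49 ÷ (1/17) = 833.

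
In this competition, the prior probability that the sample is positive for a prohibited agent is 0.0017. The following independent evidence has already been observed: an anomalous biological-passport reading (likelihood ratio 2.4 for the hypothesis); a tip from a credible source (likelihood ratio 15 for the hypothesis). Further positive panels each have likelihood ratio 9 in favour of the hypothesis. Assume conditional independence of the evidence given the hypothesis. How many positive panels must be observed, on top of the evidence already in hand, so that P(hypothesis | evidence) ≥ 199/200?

Prior odds = 0.0017/0.9983 = 17/9983.
Combined Bayes factor of the evidence already in hand = 2.4 × 15 = 36.
Odds after that evidence = (17/9983) × 36 = 612/9983.
Target odds = 0.995/0.005 = 199.
Need 9ⁿ ≥ 199 ÷ (612/9983) = 1986617/612.
9³ = 729 falls short of 1986617/612 but 9⁴ = 6561 reaches it, so n = 4.

4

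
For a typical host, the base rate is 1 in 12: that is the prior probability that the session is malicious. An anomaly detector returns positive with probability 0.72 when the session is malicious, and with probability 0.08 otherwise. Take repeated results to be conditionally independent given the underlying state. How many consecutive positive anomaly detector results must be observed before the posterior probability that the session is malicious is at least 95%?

Prior odds = (1/12)/(11/12) = 1/11.
Likelihood ratio of a positive result = 0.72/0.08 = 9.
Target odds: 0.95 ÷ 0.05 = 19.
Need (1/11) × 9ⁿ ≥ 19, i.e. 9ⁿ ≥ 209.
9² = 81 falls short of 209 but 9³ = 729 reaches it, so n = 3.

3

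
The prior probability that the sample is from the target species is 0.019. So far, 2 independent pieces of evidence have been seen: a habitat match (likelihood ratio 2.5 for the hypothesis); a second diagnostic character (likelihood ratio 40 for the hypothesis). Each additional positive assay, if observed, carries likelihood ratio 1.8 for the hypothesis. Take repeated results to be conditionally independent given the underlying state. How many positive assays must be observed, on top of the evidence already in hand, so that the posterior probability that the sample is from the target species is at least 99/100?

Prior odds = 0.019/0.981 = 19/981.
Combined Bayes factor of the evidence already in hand = 2.5 × 40 = 100.
Odds after that evidence = (19/981) × 100 = 1900/981.
Target odds = 0.99/0.01 = 99.
Need 1.8ⁿ ≥ 99 ÷ (1900/981) = 97119/1900.
1.8⁶ = 531441/15625 falls short of 97119/1900 but 1.8⁷ = 4782969/78125 reaches it, so n = 7.

7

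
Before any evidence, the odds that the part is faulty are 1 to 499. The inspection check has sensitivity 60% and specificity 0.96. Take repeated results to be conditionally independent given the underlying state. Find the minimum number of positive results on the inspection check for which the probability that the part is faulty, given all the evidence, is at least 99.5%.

5

Prior odds = 1/499.
False-positive rate = 1 − 0.96 = 0.04; likelihood ratio of a positive = 0.6/0.04 = 15.
Target odds: 0.995 ÷ 0.005 = 199.
Require 15ⁿ ≥ 199 ÷ (1/499) = 99301.
15⁴ = 50625 falls short of 99301 but 15⁵ = 759375 reaches it, so n = 5.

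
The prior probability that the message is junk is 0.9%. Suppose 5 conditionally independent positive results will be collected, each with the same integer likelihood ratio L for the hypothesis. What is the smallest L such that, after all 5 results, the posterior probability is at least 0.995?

8

Prior odds = 0.009/0.991 = 9/991.
Target odds = 0.995/0.005 = 199.
Need L⁵ ≥ 199 ÷ (9/991) = 197209/9.
7⁵ = 16807 < 197209/9 ≤ 32768 = 8⁵, so L = 8.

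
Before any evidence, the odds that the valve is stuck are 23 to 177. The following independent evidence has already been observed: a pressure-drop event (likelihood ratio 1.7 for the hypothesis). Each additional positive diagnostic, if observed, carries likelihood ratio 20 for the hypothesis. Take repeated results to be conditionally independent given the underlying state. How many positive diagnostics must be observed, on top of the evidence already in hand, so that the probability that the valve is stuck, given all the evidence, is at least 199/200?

3

Prior odds = 23/177.
Bayes factor of the evidence already in hand = 1.7.
Odds after that evidence = (23/177) × 1.7 = 391/1770.
Target odds = 0.995/0.005 = 199.
Need 20ⁿ ≥ 199 ÷ (391/1770) = 352230/391.
20² = 400 falls short of 352230/391 but 20³ = 8000 reaches it, so n = 3.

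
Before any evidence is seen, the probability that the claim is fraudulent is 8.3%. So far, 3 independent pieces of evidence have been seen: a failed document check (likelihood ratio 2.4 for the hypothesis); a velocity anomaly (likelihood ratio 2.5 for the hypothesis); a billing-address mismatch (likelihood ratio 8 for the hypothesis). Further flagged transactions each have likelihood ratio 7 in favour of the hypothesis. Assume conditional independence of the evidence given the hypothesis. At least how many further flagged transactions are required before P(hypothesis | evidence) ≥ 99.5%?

Prior odds = 0.083/0.917 = 83/917.
Combined Bayes factor of the evidence already in hand = 2.4 × 2.5 × 8 = 48.
Odds after that evidence = (83/917) × 48 = 3984/917.
Target odds = 0.995/0.005 = 199.
Need 7ⁿ ≥ 199 ÷ (3984/917) = 182483/3984.
7¹ = 7 falls short of 182483/3984 but 7² = 49 reaches it, so n = 2.

2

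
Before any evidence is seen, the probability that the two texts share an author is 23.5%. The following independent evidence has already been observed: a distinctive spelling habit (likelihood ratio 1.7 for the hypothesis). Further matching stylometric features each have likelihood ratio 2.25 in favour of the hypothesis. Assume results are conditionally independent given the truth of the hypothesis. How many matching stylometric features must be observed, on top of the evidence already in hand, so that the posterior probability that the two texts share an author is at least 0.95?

Prior odds = 0.235/0.765 = 47/153.
Bayes factor of the evidence already in hand = 1.7.
Odds after that evidence = (47/153) × 1.7 = 47/90.
Target odds = 0.95/0.05 = 19.
Need 2.25ⁿ ≥ 19 ÷ (47/90) = 1710/47.
2.25⁴ = 25.62890625 falls short of 1710/47 but 2.25⁵ = 59049/1024 reaches it, so n = 5.

5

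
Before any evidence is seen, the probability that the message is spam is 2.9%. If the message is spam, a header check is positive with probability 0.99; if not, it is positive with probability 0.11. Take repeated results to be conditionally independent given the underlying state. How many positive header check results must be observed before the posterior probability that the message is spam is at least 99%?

4

Prior odds = 0.029/0.971 = 29/971.
Likelihood ratio of a positive = 0.99/0.11 = 9.
Target odds: 0.99 ÷ 0.01 = 99.
Require 9ⁿ ≥ 99 ÷ (29/971) = 96129/29.
9³ = 729 falls short of 96129/29 but 9⁴ = 6561 reaches it, so n = 4.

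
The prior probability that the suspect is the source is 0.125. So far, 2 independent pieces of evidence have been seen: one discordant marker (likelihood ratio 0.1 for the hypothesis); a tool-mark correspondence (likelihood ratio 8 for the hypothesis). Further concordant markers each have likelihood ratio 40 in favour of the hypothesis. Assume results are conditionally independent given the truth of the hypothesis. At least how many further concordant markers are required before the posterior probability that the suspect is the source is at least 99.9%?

3

Prior odds = 0.125/0.875 = 1/7.
Combined Bayes factor of the evidence already in hand = 0.1 × 8 = 0.8.
Odds after that evidence = (1/7) × 0.8 = 4/35.
Target odds = 0.999/0.001 = 999.
Need 40ⁿ ≥ 999 ÷ (4/35) = 8741.25.
40² = 1600 falls short of 8741.25 but 40³ = 64000 reaches it, so n = 3.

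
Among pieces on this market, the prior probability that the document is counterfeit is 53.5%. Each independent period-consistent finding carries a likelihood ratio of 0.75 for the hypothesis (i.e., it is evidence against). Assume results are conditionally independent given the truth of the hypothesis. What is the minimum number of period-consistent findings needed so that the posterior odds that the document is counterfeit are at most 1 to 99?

17

Prior odds = 0.535/0.465 = 107/93.
Likelihood ratio per period-consistent finding = 0.75.
Target odds = 1/99.
Require 0.75ⁿ ≤ 1/99 ÷ (107/93) = 31/3531.
0.75¹⁶ ≈0.0100226 is still above 31/3531 but 0.75¹⁷ ≈0.00751695 is at or below it, so n = 17.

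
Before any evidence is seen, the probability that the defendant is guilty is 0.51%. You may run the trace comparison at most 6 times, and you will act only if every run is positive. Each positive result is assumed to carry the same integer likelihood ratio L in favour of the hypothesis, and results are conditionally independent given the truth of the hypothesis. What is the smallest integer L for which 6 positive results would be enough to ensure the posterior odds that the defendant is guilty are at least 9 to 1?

Prior odds = 0.0051/0.9949 = 51/9949.
Target odds = 9.
Need L⁶ ≥ 9 ÷ (51/9949) = 29847/17.
3⁶ = 729 < 29847/17 ≤ 4096 = 4⁶, so L = 4.

4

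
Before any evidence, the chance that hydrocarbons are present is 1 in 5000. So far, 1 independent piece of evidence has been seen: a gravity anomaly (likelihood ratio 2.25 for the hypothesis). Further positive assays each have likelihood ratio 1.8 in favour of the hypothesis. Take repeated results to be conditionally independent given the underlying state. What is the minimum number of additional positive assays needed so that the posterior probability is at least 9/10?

Prior odds = 0.0002/0.9998 = 1/4999.
Bayes factor of the evidence already in hand = 2.25.
Odds after that evidence = (1/4999) × 2.25 = 9/19996.
Target odds = 0.9/0.1 = 9.
Need 1.8ⁿ ≥ 9 ÷ (9/19996) = 19996.
1.8¹⁶ ≈12144 falls short of 19996 but 1.8¹⁷ ≈21859.1 reaches it, so n = 17.

17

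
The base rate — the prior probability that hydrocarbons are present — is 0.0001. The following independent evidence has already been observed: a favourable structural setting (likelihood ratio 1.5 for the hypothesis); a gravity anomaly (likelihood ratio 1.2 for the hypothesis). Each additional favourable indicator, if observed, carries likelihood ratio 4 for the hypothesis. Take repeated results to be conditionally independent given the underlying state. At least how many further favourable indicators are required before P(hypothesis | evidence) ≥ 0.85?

8

Prior odds = 0.0001/0.9999 = 1/9999.
Combined Bayes factor of the evidence already in hand = 1.5 × 1.2 = 1.8.
Odds after that evidence = (1/9999) × 1.8 = 1/5555.
Target odds = 0.85/0.15 = 17/3.
Need 4ⁿ ≥ 17/3 ÷ (1/5555) = 94435/3.
4⁷ = 16384 falls short of 94435/3 but 4⁸ = 65536 reaches it, so n = 8.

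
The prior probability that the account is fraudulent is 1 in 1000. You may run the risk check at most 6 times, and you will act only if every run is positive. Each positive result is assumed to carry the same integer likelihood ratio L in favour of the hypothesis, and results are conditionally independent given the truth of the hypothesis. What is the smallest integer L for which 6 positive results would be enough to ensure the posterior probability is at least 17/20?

Prior odds = 0.001/0.999 = 1/999.
Target odds = 0.85/0.15 = 17/3.
Need L⁶ ≥ 17/3 ÷ (1/999) = 5661.
4⁶ = 4096 < 5661 ≤ 15625 = 5⁶, so L = 5.

5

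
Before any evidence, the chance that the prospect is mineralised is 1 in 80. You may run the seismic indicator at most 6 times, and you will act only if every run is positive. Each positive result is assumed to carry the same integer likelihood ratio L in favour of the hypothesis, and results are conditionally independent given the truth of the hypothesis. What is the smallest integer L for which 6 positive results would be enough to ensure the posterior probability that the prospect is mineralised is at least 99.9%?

7

Prior odds = 0.0125/0.9875 = 1/79.
Target odds = 0.999/0.001 = 999.
Need L⁶ ≥ 999 ÷ (1/79) = 78921.
6⁶ = 46656 < 78921 ≤ 117649 = 7⁶, so L = 7.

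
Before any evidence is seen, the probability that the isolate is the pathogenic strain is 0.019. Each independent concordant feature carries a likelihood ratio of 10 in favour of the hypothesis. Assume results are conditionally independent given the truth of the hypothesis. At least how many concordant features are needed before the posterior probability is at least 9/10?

Prior odds = 0.019/0.981 = 19/981.
Likelihood ratio per concordant feature = 10.
Target posterior odds = 0.9/0.1 = 9.
Need (19/981) × 10ⁿ ≥ 9, i.e. 10ⁿ ≥ 8829/19.
10² = 100 falls short of 8829/19 but 10³ = 1000 reaches it, so n = 3.

3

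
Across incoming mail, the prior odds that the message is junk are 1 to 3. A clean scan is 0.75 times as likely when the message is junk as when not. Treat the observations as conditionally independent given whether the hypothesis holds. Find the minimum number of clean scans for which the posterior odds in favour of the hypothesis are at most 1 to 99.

13

Prior odds = 1/3.
Likelihood ratio per clean scan = 0.75.
Target odds = 1/99.
Require 0.75ⁿ ≤ 1/99 ÷ (1/3) = 1/33.
0.75¹² = 531441/16777216 is still above 1/33 but 0.75¹³ = 1594323/67108864 is at or below it, so n = 13.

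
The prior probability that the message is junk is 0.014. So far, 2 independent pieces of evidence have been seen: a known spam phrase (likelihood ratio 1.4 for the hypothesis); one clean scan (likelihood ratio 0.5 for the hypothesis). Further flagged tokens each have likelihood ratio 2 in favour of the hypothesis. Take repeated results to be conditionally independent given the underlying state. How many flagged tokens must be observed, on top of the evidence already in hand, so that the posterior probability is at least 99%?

14

Prior odds = 0.014/0.986 = 7/493.
Combined Bayes factor of the evidence already in hand = 1.4 × 0.5 = 0.7.
Odds after that evidence = (7/493) × 0.7 = 49/4930.
Target odds = 0.99/0.01 = 99.
Need 2ⁿ ≥ 99 ÷ (49/4930) = 488070/49.
2¹³ = 8192 falls short of 488070/49 but 2¹⁴ = 16384 reaches it, so n = 14.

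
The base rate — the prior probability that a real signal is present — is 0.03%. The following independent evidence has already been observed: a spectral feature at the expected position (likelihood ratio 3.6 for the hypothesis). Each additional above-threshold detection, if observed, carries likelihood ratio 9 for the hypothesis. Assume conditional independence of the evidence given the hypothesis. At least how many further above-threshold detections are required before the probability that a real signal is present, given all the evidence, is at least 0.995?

Prior odds = 0.0003/0.9997 = 3/9997.
Bayes factor of the evidence already in hand = 3.6.
Odds after that evidence = (3/9997) × 3.6 = 54/49985.
Target odds = 0.995/0.005 = 199.
Need 9ⁿ ≥ 199 ÷ (54/49985) = 9947015/54.
9⁵ = 59049 falls short of 9947015/54 but 9⁶ = 531441 reaches it, so n = 6.

6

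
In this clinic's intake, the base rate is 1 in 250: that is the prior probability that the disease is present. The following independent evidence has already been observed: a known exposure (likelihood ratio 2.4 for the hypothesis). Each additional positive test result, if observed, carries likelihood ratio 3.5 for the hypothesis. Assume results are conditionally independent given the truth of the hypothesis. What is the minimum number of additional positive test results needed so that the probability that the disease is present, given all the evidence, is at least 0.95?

7

Prior odds = 0.004/0.996 = 1/249.
Bayes factor of the evidence already in hand = 2.4.
Odds after that evidence = (1/249) × 2.4 = 4/415.
Target odds = 0.95/0.05 = 19.
Need 3.5ⁿ ≥ 19 ÷ (4/415) = 1971.25.
3.5⁶ = 1838.265625 falls short of 1971.25 but 3.5⁷ = 823543/128 reaches it, so n = 7.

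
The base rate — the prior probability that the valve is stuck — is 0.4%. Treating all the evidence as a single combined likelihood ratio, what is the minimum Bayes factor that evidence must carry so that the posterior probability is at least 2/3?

498

Prior odds = 0.004/0.996 = 1/249.
Target odds = (2/3)/(1/3) = 2.
Required Bayes factor = 2 ÷ (1/249) = 498.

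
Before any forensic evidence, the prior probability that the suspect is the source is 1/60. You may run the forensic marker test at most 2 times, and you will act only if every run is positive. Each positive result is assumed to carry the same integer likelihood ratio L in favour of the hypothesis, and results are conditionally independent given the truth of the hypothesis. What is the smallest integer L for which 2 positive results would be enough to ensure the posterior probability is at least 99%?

Prior odds = (1/60)/(59/60) = 1/59.
Target odds = 0.99/0.01 = 99.
Need L² ≥ 99 ÷ (1/59) = 5841.
76² = 5776 < 5841 ≤ 5929 = 77², so L = 77.

77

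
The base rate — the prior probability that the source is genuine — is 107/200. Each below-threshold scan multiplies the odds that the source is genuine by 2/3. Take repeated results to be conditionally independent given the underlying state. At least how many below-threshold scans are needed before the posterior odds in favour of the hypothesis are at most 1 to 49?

Prior odds: 0.535 ÷ 0.465 = 107/93.
Likelihood ratio per below-threshold scan = 2/3.
Target odds = 1/49.
Need (107/93) × (2/3)ⁿ ≤ 1/49, i.e. (2/3)ⁿ ≤ 93/5243.
(2/3)⁹ = 512/19683 is still above 93/5243 but (2/3)¹⁰ = 1024/59049 is at or below it, so n = 10.

10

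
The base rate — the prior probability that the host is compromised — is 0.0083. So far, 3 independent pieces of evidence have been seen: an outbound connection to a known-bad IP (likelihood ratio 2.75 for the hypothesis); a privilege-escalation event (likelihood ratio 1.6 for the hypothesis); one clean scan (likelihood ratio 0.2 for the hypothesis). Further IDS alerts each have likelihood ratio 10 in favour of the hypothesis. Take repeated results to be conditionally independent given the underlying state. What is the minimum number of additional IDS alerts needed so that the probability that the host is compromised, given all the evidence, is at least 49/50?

4

Prior odds = 0.0083/0.9917 = 83/9917.
Combined Bayes factor of the evidence already in hand = 2.75 × 1.6 × 0.2 = 0.88.
Odds after that evidence = (83/9917) × 0.88 = 1826/247925.
Target odds = 0.98/0.02 = 49.
Need 10ⁿ ≥ 49 ÷ (1826/247925) = 12148325/1826.
10³ = 1000 falls short of 12148325/1826 but 10⁴ = 10000 reaches it, so n = 4.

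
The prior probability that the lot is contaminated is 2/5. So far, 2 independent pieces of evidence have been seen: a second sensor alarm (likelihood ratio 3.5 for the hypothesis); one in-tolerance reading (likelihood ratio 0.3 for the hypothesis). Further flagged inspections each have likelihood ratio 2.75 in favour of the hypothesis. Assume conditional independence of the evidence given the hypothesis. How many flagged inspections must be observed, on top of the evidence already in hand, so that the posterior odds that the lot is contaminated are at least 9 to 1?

Prior odds = 0.4/0.6 = 2/3.
Combined Bayes factor of the evidence already in hand = 3.5 × 0.3 = 1.05.
Odds after that evidence = (2/3) × 1.05 = 0.7.
Target odds = 9.
Need 2.75ⁿ ≥ 9 ÷ 0.7 = 90/7.
2.75² = 7.5625 falls short of 90/7 but 2.75³ = 20.796875 reaches it, so n = 3.

3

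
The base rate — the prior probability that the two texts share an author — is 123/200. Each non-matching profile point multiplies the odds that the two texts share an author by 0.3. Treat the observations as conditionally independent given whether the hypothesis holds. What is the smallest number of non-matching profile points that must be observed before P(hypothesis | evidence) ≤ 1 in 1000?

7

Prior odds: 0.615 ÷ 0.385 = 123/77.
Likelihood ratio per non-matching profile point = 0.3.
Target posterior odds = 0.001/0.999 = 1/999.
Require 0.3ⁿ ≤ 1/999 ÷ (123/77) = 77/122877.
0.3⁶ = 729/1000000 is still above 77/122877 but 0.3⁷ = 2187/10000000 is at or below it, so n = 7.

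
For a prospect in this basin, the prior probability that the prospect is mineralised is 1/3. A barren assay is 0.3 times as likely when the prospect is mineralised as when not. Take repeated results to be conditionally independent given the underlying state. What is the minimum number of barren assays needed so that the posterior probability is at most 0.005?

4

Prior odds = (1/3)/(2/3) = 0.5.
Likelihood ratio per barren assay = 0.3.
Target odds: 0.005 ÷ 0.995 = 1/199.
Require 0.3ⁿ ≤ 1/199 ÷ 0.5 = 2/199.
0.3³ = 0.027 is still above 2/199 but 0.3⁴ = 0.0081 is at or below it, so n = 4.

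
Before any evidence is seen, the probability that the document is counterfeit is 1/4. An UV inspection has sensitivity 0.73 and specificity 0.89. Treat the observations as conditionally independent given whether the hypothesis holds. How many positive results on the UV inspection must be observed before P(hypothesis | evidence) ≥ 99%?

4

Prior odds: 0.25 ÷ 0.75 = 1/3.
False-positive rate = 1 − 0.89 = 0.11; likelihood ratio of a positive = 0.73/0.11 = 73/11.
Target posterior odds = 0.99/0.01 = 99.
Require (73/11)ⁿ ≥ 99 ÷ (1/3) = 297.
(73/11)³ = 389017/1331 falls short of 297 but (73/11)⁴ = 28398241/14641 reaches it, so n = 4.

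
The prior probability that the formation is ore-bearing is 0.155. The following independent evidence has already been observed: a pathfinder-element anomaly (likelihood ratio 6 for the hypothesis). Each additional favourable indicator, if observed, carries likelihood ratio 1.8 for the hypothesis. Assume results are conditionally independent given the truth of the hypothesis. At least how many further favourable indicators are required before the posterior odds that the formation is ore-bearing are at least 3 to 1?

2

Prior odds = 0.155/0.845 = 31/169.
Bayes factor of the evidence already in hand = 6.
Odds after that evidence = (31/169) × 6 = 186/169.
Target odds = 3.
Need 1.8ⁿ ≥ 3 ÷ (186/169) = 169/62.
1.8¹ = 1.8 falls short of 169/62 but 1.8² = 3.24 reaches it, so n = 2.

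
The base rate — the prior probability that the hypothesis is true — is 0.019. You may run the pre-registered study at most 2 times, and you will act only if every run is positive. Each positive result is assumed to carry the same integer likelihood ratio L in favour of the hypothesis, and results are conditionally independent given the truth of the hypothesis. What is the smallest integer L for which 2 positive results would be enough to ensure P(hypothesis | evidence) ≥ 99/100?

Prior odds = 0.019/0.981 = 19/981.
Target odds = 0.99/0.01 = 99.
Need L² ≥ 99 ÷ (19/981) = 97119/19.
71² = 5041 < 97119/19 ≤ 5184 = 72², so L = 72.

72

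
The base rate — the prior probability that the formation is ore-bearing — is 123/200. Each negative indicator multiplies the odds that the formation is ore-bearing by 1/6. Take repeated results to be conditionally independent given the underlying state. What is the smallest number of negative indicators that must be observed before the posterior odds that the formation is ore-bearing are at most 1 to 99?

Prior odds: 0.615 ÷ 0.385 = 123/77.
Likelihood ratio per negative indicator = 1/6.
Target odds = 1/99.
Need (123/77) × (1/6)ⁿ ≤ 1/99, i.e. (1/6)ⁿ ≤ 7/1107.
(1/6)² = 1/36 is still above 7/1107 but (1/6)³ = 1/216 is at or below it, so n = 3.

3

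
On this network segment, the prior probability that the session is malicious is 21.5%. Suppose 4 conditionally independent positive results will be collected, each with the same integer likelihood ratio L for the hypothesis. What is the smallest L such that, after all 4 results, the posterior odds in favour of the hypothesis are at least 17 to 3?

Prior odds = 0.215/0.785 = 43/157.
Target odds = 17/3.
Need L⁴ ≥ 17/3 ÷ (43/157) = 2669/129.
2⁴ = 16 < 2669/129 ≤ 81 = 3⁴, so L = 3.

3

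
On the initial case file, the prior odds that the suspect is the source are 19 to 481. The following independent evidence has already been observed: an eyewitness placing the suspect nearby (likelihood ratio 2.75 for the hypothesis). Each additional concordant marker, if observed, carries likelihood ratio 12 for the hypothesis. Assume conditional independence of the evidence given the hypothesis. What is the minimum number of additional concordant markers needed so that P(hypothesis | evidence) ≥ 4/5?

Prior odds = 19/481.
Bayes factor of the evidence already in hand = 2.75.
Odds after that evidence = (19/481) × 2.75 = 209/1924.
Target odds = 0.8/0.2 = 4.
Need 12ⁿ ≥ 4 ÷ (209/1924) = 7696/209.
12¹ = 12 falls short of 7696/209 but 12² = 144 reaches it, so n = 2.

2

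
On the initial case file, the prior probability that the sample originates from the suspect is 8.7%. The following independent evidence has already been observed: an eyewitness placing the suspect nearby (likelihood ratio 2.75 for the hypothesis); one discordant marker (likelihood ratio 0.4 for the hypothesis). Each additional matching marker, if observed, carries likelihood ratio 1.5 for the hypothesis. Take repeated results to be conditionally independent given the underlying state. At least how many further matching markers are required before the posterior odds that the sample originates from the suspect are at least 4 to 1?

9

Prior odds = 0.087/0.913 = 87/913.
Combined Bayes factor of the evidence already in hand = 2.75 × 0.4 = 1.1.
Odds after that evidence = (87/913) × 1.1 = 87/830.
Target odds = 4.
Need 1.5ⁿ ≥ 4 ÷ (87/830) = 3320/87.
1.5⁸ = 25.62890625 falls short of 3320/87 but 1.5⁹ = 19683/512 reaches it, so n = 9.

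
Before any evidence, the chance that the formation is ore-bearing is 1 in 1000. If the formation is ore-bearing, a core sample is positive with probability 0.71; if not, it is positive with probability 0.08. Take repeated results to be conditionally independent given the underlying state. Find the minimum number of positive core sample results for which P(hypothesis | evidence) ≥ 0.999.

7

Prior odds = 0.001/0.999 = 1/999.
Likelihood ratio of a positive = 0.71/0.08 = 8.875.
Target odds: 0.999 ÷ 0.001 = 999.
Need (1/999) × 8.875ⁿ ≥ 999, i.e. 8.875ⁿ ≥ 998001.
8.875⁶ ≈488664 falls short of 998001 but 8.875⁷ ≈4.33689e+06 reaches it, so n = 7.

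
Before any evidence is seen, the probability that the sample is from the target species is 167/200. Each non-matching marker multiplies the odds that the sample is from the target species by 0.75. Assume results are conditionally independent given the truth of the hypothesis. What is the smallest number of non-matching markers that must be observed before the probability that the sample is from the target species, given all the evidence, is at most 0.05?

16

Prior odds = 0.835/0.165 = 167/33.
Likelihood ratio per non-matching marker = 0.75.
Target odds: 0.05 ÷ 0.95 = 1/19.
Require 0.75ⁿ ≤ 1/19 ÷ (167/33) = 33/3173.
0.75¹⁵ ≈0.0133635 is still above 33/3173 but 0.75¹⁶ ≈0.0100226 is at or below it, so n = 16.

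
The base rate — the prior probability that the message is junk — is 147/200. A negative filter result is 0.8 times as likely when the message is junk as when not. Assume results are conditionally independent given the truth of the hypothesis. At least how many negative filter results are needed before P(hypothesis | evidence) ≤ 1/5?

11

Prior odds: 0.735 ÷ 0.265 = 147/53.
Likelihood ratio per negative filter result = 0.8.
Target posterior odds = 0.2/0.8 = 0.25.
Require 0.8ⁿ ≤ 0.25 ÷ (147/53) = 53/588.
0.8¹⁰ = 1048576/9765625 is still above 53/588 but 0.8¹¹ = 4194304/48828125 is at or below it, so n = 11.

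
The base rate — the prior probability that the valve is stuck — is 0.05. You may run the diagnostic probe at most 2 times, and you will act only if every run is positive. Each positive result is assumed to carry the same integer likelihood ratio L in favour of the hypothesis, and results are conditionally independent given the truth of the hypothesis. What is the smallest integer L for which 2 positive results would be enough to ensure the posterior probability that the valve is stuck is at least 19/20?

Prior odds = 0.05/0.95 = 1/19.
Target odds = 0.95/0.05 = 19.
Need L² ≥ 19 ÷ (1/19) = 361.
18² = 324 < 361 ≤ 361 = 19², so L = 19.

19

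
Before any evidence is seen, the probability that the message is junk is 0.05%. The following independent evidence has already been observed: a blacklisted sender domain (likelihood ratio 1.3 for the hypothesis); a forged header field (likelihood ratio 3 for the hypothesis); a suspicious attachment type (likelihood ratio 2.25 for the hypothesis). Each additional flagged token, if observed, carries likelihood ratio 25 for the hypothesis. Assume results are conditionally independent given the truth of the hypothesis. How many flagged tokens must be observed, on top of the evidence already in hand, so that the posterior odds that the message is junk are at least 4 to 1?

Prior odds = 0.0005/0.9995 = 1/1999.
Combined Bayes factor of the evidence already in hand = 1.3 × 3 × 2.25 = 8.775.
Odds after that evidence = (1/1999) × 8.775 = 351/79960.
Target odds = 4.
Need 25ⁿ ≥ 4 ÷ (351/79960) = 319840/351.
25² = 625 falls short of 319840/351 but 25³ = 15625 reaches it, so n = 3.

3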